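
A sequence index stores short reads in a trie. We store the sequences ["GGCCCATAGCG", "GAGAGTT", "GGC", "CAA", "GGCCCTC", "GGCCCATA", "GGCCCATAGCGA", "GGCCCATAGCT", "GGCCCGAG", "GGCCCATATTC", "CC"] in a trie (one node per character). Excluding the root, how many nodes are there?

31

Count nodes per top-level branch (shared prefixes stored once):
  'C'-branch (CAA, CC): 4 nodes
  'G'-branch (GAGAGTT, GGC, GGCCCATA, GGCCCATAGCG, GGCCCATAGCGA, GGCCCATAGCT, GGCCCATATTC, GGCCCGAG, GGCCCTC): 27 nodes
Sum: 31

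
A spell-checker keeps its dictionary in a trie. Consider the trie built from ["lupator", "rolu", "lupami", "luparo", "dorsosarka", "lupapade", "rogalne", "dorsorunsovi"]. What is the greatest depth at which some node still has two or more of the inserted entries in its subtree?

5

Look for the deepest trie node that still has at least two words in its subtree.
e.g. "dorsorunsovi" and "dorsosarka" share the prefix "dorso" of length 5; no pair shares a longer one.
Longest shared-prefix length: 5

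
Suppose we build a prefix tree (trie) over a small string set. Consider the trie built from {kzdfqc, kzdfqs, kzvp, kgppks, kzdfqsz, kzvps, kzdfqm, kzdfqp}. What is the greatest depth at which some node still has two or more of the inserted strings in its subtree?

The deepest shared node is where two words last agree before diverging.
e.g. "kzdfqs" and "kzdfqsz" share the prefix "kzdfqs" of length 6; no pair shares a longer one.
Longest shared-prefix length: 6

6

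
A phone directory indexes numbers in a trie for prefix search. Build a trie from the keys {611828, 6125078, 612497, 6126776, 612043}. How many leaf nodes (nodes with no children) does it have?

Leaves are exactly the stored words that no other stored word extends.
Those words: "611828", "612043", "612497", "6125078", "6126776"
Leaf count: 5

5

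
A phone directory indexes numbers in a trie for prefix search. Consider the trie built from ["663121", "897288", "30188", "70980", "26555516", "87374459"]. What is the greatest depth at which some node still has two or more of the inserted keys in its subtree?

1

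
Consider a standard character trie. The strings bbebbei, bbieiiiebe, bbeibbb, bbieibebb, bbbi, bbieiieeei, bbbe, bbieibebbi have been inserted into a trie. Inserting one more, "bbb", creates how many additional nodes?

"bbb" is already a full path in the trie; only an end-marker is added.
No new nodes are needed: 0.

0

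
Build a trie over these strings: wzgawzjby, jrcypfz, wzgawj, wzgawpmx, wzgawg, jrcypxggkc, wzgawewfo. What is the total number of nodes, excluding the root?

30

Count nodes per top-level branch (shared prefixes stored once):
  'j'-branch (jrcypfz, jrcypxggkc): 12 nodes
  'w'-branch (wzgawewfo, wzgawg, wzgawj, wzgawpmx, wzgawzjby): 18 nodes
Sum: 30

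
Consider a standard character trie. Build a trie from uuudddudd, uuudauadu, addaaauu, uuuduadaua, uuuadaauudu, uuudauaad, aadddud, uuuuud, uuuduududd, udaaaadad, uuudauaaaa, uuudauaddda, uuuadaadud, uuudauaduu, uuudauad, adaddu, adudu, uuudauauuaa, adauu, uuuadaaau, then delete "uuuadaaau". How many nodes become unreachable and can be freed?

2

After clearing the end-marker at "uuuadaaau", prune upward until reaching a node still needed by another word.
The suffix "au" (2 nodes) is used only by "uuuadaaau"; the node for "uuuadaa" still has the child "u", so pruning stops there.
Nodes removed: 2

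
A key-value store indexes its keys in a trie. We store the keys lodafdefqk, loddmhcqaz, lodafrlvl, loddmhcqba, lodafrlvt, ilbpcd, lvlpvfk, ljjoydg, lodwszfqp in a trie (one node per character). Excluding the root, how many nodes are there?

Insert word by word; a character creates a node only if that edge doesn't already exist:
  "lodafdefqk" → 10 new (l, o, d, a, f, d, e, f, q, k)
  "loddmhcqaz" → prefix "lod" already present; 7 new (d, m, h, c, q, a, z)
  "lodafrlvl" → prefix "lodaf" already present; 4 new (r, l, v, l)
  "loddmhcqba" → prefix "loddmhcq" already present; 2 new (b, a)
  "lodafrlvt" → prefix "lodafrlv" already present; 1 new (t)
  "ilbpcd" → 6 new (i, l, b, p, c, d)
  "lvlpvfk" → prefix "l" already present; 6 new (v, l, p, v, f, k)
  "ljjoydg" → prefix "l" already present; 6 new (j, j, o, y, d, g)
  "lodwszfqp" → prefix "lod" already present; 6 new (w, s, z, f, q, p)
Total nodes = 10 + 7 + 4 + 2 + 1 + 6 + 6 + 6 + 6 = 48

48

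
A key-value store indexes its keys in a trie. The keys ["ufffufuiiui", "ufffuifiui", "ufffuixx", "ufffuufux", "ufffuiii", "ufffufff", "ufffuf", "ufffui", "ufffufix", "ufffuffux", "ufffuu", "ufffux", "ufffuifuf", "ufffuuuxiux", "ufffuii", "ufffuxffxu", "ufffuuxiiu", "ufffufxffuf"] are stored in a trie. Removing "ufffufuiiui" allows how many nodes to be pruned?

5

Walk "ufffufuiiui" from the leaf back toward the root, removing each node that no remaining word uses.
The suffix "uiiui" (5 nodes) is used only by "ufffufuiiui"; the node for "ufffuf" still has the child "f", so pruning stops there.
Nodes removed: 5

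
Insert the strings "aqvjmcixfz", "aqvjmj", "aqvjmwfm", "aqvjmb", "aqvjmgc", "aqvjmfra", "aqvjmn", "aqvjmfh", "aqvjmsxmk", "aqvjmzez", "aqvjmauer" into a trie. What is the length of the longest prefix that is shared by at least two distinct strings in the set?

6

Equivalently: take the maximum, over all pairs, of their longest common prefix length.
"aqvjmfh" and "aqvjmfra" agree on "aqvjmf" (6 characters) before diverging; nothing deeper is shared.
Longest shared-prefix length: 6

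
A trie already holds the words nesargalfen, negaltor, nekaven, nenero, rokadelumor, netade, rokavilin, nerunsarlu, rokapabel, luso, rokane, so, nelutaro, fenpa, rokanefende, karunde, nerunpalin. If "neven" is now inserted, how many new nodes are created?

"ne" is already a path in the trie; the remaining "ven" must be added.
Each of the 3 remaining characters creates one node.

3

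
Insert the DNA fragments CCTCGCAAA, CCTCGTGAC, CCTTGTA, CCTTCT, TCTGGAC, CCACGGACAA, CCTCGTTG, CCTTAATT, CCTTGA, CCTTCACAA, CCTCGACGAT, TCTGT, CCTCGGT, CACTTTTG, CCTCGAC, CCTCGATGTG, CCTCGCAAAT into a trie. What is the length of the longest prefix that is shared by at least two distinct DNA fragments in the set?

The deepest shared node is where two words last agree before diverging.
"CCTCGCAAA" and "CCTCGCAAAT" agree on "CCTCGCAAA" (9 characters) before diverging; nothing deeper is shared.
Longest shared-prefix length: 9

9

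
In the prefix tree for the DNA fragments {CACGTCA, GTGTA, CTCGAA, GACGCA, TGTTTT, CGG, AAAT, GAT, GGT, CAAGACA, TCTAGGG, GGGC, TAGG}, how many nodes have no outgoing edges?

13

Leaves are exactly the stored words that no other stored word extends.
Those words: "AAAT", "CAAGACA", "CACGTCA", "CGG", "CTCGAA", "GACGCA", "GAT", "GGGC", "GGT", "GTGTA", "TAGG", "TCTAGGG", "TGTTTT"
Leaf count: 13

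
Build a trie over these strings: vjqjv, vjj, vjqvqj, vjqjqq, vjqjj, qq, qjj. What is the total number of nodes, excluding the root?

16

Trie structure (* marks end of a word):
(root)
├─ q
│  ├─ j
│  │  └─ j *
│  └─ q *
└─ v
   └─ j
      ├─ j *
      └─ q
         ├─ j
         │  ├─ j *
         │  ├─ q
         │  │  └─ q *
         │  └─ v *
         └─ v
            └─ q
               └─ j *
Counting every labelled node above: 16.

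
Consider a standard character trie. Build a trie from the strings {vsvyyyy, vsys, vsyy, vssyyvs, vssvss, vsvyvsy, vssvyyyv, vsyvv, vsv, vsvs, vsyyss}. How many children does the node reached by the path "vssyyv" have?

1

Walk "vssyyv" from the root, arriving at one node.
Characters that immediately follow "vssyyv" among the stored strings: {s}.
That node has 1 child edge.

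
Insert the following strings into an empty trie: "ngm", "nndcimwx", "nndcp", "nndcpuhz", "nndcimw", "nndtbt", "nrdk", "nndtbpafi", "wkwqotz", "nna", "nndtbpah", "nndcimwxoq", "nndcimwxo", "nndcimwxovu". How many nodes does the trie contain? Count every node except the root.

37

Trie structure (* marks end of a word):
(root)
├─ n
│  ├─ g
│  │  └─ m *
│  ├─ n
│  │  ├─ a *
│  │  └─ d
│  │     ├─ c
│  │     │  ├─ i
│  │     │  │  └─ m
│  │     │  │     └─ w *
│  │     │  │        └─ x *
│  │     │  │           └─ o *
│  │     │  │              ├─ q *
│  │     │  │              └─ v
│  │     │  │                 └─ u *
│  │     │  └─ p *
│  │     │     └─ u
│  │     │        └─ h
│  │     │           └─ z *
│  │     └─ t
│  │        └─ b
│  │           ├─ p
│  │           │  └─ a
│  │           │     ├─ f
│  │           │     │  └─ i *
│  │           │     └─ h *
│  │           └─ t *
│  └─ r
│     └─ d
│        └─ k *
└─ w
   └─ k
      └─ w
         └─ q
            └─ o
               └─ t
                  └─ z *
Counting every labelled node above: 37.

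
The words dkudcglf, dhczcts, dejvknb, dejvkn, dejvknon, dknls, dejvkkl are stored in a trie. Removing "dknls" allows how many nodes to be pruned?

3

Walk "dknls" from the leaf back toward the root, removing each node that no remaining word uses.
The suffix "nls" (3 nodes) is used only by "dknls"; the node for "dk" still has the child "u", so pruning stops there.
Nodes removed: 3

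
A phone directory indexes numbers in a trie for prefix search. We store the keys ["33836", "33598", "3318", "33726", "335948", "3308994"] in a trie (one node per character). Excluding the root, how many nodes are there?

20

Trie structure (* marks end of a word):
(root)
└─ 3
   └─ 3
      ├─ 0
      │  └─ 8
      │     └─ 9
      │        └─ 9
      │           └─ 4 *
      ├─ 1
      │  └─ 8 *
      ├─ 5
      │  └─ 9
      │     ├─ 4
      │     │  └─ 8 *
      │     └─ 8 *
      ├─ 7
      │  └─ 2
      │     └─ 6 *
      └─ 8
         └─ 3
            └─ 6 *
Counting every labelled node above: 20.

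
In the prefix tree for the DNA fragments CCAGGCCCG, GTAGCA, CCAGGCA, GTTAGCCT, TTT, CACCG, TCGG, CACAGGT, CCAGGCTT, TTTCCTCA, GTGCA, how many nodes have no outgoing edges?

Leaves are exactly the stored words that no other stored word extends.
Those words: "CACAGGT", "CACCG", "CCAGGCA", "CCAGGCCCG", "CCAGGCTT", "GTAGCA", "GTGCA", "GTTAGCCT", "TCGG", "TTTCCTCA"
Leaf count: 10

10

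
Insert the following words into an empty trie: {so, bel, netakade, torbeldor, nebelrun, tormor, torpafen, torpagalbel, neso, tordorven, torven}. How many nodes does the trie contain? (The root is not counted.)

53

Count nodes per top-level branch (shared prefixes stored once):
  'b'-branch (bel): 3 nodes
  'n'-branch (nebelrun, neso, netakade): 16 nodes
  's'-branch (so): 2 nodes
  't'-branch (torbeldor, tordorven, tormor, torpafen, torpagalbel, torven): 32 nodes
Sum: 53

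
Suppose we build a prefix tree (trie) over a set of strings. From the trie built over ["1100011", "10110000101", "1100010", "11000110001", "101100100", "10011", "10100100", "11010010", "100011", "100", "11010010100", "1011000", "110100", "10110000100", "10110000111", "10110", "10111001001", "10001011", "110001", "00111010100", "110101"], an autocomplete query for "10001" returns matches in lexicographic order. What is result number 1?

10001011

Filter for "10001…" and sort: "10001011", "100011"
Position 1: 10001011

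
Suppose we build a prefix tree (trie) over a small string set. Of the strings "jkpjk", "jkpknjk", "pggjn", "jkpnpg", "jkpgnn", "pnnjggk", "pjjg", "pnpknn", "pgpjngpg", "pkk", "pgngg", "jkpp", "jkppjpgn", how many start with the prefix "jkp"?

6

Traverse to the node for "jkp", then collect every word in that subtree.
Words under "jkp": jkpgnn, jkpjk, jkpknjk, jkpnpg, jkpp, jkppjpgn
Count: 6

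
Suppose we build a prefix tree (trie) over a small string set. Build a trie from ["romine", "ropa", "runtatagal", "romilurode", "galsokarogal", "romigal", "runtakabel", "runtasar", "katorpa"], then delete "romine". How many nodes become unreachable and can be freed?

2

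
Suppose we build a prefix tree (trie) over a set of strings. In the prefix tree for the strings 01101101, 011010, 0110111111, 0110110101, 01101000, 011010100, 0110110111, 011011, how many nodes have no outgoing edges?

5

A leaf is a node with no children — equivalently, the end of a word that is not a proper prefix of any other stored word.
Those words: "01101000", "011010100", "0110110101", "0110110111", "0110111111"
Leaf count: 5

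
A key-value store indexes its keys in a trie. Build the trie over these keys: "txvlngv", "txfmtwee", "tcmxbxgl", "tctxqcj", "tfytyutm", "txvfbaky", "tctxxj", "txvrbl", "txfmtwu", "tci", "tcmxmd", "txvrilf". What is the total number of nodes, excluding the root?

49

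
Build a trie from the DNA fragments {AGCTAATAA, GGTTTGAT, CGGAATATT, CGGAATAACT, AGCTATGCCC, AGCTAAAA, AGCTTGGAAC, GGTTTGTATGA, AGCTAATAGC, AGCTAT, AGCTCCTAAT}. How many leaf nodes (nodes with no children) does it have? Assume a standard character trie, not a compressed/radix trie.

Leaves are exactly the stored words that no other stored word extends.
Those words: "AGCTAAAA", "AGCTAATAA", "AGCTAATAGC", "AGCTATGCCC", "AGCTCCTAAT", "AGCTTGGAAC", "CGGAATAACT", "CGGAATATT", "GGTTTGAT", "GGTTTGTATGA"
Leaf count: 10

10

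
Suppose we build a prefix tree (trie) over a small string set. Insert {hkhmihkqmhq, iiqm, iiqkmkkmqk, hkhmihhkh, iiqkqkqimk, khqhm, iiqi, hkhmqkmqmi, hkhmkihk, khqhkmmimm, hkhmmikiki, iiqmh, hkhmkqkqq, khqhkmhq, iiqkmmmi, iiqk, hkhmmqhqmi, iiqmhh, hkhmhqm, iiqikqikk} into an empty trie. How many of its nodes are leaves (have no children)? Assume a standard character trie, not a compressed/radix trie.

16

Leaves are exactly the stored words that no other stored word extends.
Those words: "hkhmhqm", "hkhmihhkh", "hkhmihkqmhq", "hkhmkihk", "hkhmkqkqq", "hkhmmikiki", "hkhmmqhqmi", "hkhmqkmqmi", "iiqikqikk", "iiqkmkkmqk", "iiqkmmmi", "iiqkqkqimk", "iiqmhh", "khqhkmhq", "khqhkmmimm", "khqhm"
Leaf count: 16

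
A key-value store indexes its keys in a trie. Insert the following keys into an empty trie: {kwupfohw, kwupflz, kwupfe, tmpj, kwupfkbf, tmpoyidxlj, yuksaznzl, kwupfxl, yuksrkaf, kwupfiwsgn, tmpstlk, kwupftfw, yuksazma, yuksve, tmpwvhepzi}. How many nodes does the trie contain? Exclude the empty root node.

63

Trace insertions, counting only characters that open a new branch:
  "kwupfohw" → 8 new (k, w, u, p, f, o, h, w)
  "kwupflz" → prefix "kwupf" already present; 2 new (l, z)
  "kwupfe" → prefix "kwupf" already present; 1 new (e)
  "tmpj" → 4 new (t, m, p, j)
  "kwupfkbf" → prefix "kwupf" already present; 3 new (k, b, f)
  "tmpoyidxlj" → prefix "tmp" already present; 7 new (o, y, i, d, x, l, j)
  "yuksaznzl" → 9 new (y, u, k, s, a, z, n, z, l)
  "kwupfxl" → prefix "kwupf" already present; 2 new (x, l)
  "yuksrkaf" → prefix "yuks" already present; 4 new (r, k, a, f)
  "kwupfiwsgn" → prefix "kwupf" already present; 5 new (i, w, s, g, n)
  "tmpstlk" → prefix "tmp" already present; 4 new (s, t, l, k)
  "kwupftfw" → prefix "kwupf" already present; 3 new (t, f, w)
  "yuksazma" → prefix "yuksaz" already present; 2 new (m, a)
  "yuksve" → prefix "yuks" already present; 2 new (v, e)
  "tmpwvhepzi" → prefix "tmp" already present; 7 new (w, v, h, e, p, z, i)
Total nodes = 8 + 2 + 1 + 4 + 3 + 7 + 9 + 2 + 4 + 5 + 4 + 3 + 2 + 2 + 7 = 63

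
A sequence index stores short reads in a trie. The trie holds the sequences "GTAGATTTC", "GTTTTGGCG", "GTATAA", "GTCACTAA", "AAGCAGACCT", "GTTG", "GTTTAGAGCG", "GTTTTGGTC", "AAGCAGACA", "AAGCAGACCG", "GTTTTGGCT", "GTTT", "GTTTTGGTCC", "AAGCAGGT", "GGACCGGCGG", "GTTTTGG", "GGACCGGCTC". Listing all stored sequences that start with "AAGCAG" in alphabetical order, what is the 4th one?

AAGCAGGT

Filter for "AAGCAG…" and sort: "AAGCAGACA", "AAGCAGACCG", "AAGCAGACCT", "AAGCAGGT"
Position 4: AAGCAGGT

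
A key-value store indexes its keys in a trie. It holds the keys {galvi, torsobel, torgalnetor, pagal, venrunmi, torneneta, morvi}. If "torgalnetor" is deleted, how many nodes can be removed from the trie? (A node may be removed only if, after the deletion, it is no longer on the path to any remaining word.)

After clearing the end-marker at "torgalnetor", prune upward until reaching a node still needed by another word.
The suffix "galnetor" (8 nodes) is used only by "torgalnetor"; the node for "tor" still has the child "s", so pruning stops there.
Nodes removed: 8

8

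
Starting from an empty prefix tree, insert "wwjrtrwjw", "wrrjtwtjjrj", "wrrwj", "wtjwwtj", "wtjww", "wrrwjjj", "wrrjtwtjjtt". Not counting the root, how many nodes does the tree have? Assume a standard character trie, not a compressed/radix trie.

For each word, the new-node count is its length minus the longest prefix already in the trie:
  "wwjrtrwjw" → 9 new (w, w, j, r, t, r, w, j, w)
  "wrrjtwtjjrj" → prefix "w" already present; 10 new (r, r, j, t, w, t, j, j, r, j)
  "wrrwj" → prefix "wrr" already present; 2 new (w, j)
  "wtjwwtj" → prefix "w" already present; 6 new (t, j, w, w, t, j)
  "wtjww" → prefix "wtjww" already present; 0 new (none)
  "wrrwjjj" → prefix "wrrwj" already present; 2 new (j, j)
  "wrrjtwtjjtt" → prefix "wrrjtwtjj" already present; 2 new (t, t)
Total nodes = 9 + 10 + 2 + 6 + 0 + 2 + 2 = 31

31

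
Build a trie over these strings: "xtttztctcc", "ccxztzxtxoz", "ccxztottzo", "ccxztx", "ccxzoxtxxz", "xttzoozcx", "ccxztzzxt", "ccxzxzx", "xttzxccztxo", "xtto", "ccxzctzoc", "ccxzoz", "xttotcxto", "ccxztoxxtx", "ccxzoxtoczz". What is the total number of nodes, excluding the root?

72

Trace insertions, counting only characters that open a new branch:
  "xtttztctcc" → 10 new (x, t, t, t, z, t, c, t, c, c)
  "ccxztzxtxoz" → 11 new (c, c, x, z, t, z, x, t, x, o, z)
  "ccxztottzo" → prefix "ccxzt" already present; 5 new (o, t, t, z, o)
  "ccxztx" → prefix "ccxzt" already present; 1 new (x)
  "ccxzoxtxxz" → prefix "ccxz" already present; 6 new (o, x, t, x, x, z)
  "xttzoozcx" → prefix "xtt" already present; 6 new (z, o, o, z, c, x)
  "ccxztzzxt" → prefix "ccxztz" already present; 3 new (z, x, t)
  "ccxzxzx" → prefix "ccxz" already present; 3 new (x, z, x)
  "xttzxccztxo" → prefix "xttz" already present; 7 new (x, c, c, z, t, x, o)
  "xtto" → prefix "xtt" already present; 1 new (o)
  "ccxzctzoc" → prefix "ccxz" already present; 5 new (c, t, z, o, c)
  "ccxzoz" → prefix "ccxzo" already present; 1 new (z)
  "xttotcxto" → prefix "xtto" already present; 5 new (t, c, x, t, o)
  "ccxztoxxtx" → prefix "ccxzto" already present; 4 new (x, x, t, x)
  "ccxzoxtoczz" → prefix "ccxzoxt" already present; 4 new (o, c, z, z)
Total nodes = 10 + 11 + 5 + 1 + 6 + 6 + 3 + 3 + 7 + 1 + 5 + 1 + 5 + 4 + 4 = 72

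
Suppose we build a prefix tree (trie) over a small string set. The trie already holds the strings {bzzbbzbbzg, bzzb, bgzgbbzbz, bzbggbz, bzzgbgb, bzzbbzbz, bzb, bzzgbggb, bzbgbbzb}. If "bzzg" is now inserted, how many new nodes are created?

0

"bzzg" is already a full path in the trie; only an end-marker is added.
No new nodes are needed: 0.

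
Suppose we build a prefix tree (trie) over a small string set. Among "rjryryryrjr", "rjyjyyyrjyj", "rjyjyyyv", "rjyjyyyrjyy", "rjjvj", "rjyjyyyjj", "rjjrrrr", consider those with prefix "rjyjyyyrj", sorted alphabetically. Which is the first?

rjyjyyyrjyj

DFS of the "rjyjyyyrj" subtree visits, in order: "rjyjyyyrjyj", "rjyjyyyrjyy"
Position 1: rjyjyyyrjyj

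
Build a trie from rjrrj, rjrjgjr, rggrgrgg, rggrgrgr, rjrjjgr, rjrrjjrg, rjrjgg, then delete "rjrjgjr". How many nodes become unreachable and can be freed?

A node on "rjrjgjr"'s path can go only if nothing else ends at it or branches off below it.
The suffix "jr" (2 nodes) is used only by "rjrjgjr"; the node for "rjrjg" still has the child "g", so pruning stops there.
Nodes removed: 2

2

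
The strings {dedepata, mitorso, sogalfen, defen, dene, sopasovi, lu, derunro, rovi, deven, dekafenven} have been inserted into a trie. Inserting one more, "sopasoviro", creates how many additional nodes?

2

Walking "sopasoviro" from the root, the first 8 characters ("sopasovi") follow existing edges; "r" is the first miss.
So 10 − 8 = 2 new nodes.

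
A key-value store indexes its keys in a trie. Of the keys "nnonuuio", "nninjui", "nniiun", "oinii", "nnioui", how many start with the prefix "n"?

Filter for entries beginning with "n":
Words under "n": nniiun, nninjui, nnioui, nnonuuio
Count: 4

4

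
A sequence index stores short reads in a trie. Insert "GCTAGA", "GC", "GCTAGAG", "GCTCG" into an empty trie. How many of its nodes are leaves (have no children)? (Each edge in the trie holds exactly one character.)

2

Leaves are exactly the stored words that no other stored word extends.
Those words: "GCTAGAG", "GCTCG"
Leaf count: 2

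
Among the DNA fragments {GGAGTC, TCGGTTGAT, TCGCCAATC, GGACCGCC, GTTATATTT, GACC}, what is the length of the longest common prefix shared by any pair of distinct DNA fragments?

3

The deepest shared node is where two words last agree before diverging.
e.g. "GGACCGCC" and "GGAGTC" share the prefix "GGA" of length 3; no pair shares a longer one.
Longest shared-prefix length: 3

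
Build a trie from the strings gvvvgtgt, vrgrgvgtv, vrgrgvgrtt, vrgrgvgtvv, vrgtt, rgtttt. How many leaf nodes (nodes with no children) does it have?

5

A leaf is a node with no children — equivalently, the end of a word that is not a proper prefix of any other stored word.
Those words: "gvvvgtgt", "rgtttt", "vrgrgvgrtt", "vrgrgvgtvv", "vrgtt"
Leaf count: 5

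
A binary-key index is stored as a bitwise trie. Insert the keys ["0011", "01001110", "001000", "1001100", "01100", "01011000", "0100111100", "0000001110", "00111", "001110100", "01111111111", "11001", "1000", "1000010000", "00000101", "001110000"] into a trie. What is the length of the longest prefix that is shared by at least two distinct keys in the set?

7

Equivalently: take the maximum, over all pairs, of their longest common prefix length.
e.g. "01001110" and "0100111100" share the prefix "0100111" of length 7; no pair shares a longer one.
Longest shared-prefix length: 7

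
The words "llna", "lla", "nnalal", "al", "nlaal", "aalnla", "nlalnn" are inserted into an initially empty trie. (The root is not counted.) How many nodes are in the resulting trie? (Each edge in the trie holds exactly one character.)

25

Trie structure (* marks end of a word):
(root)
├─ a
│  ├─ a
│  │  └─ l
│  │     └─ n
│  │        └─ l
│  │           └─ a *
│  └─ l *
├─ l
│  └─ l
│     ├─ a *
│     └─ n
│        └─ a *
└─ n
   ├─ l
   │  └─ a
   │     ├─ a
   │     │  └─ l *
   │     └─ l
   │        └─ n
   │           └─ n *
   └─ n
      └─ a
         └─ l
            └─ a
               └─ l *
Counting every labelled node above: 25.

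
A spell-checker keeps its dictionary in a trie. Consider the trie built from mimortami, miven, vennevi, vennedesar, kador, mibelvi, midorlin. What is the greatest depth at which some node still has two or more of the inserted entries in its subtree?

Equivalently: take the maximum, over all pairs, of their longest common prefix length.
"vennedesar" and "vennevi" agree on "venne" (5 characters) before diverging; nothing deeper is shared.
Longest shared-prefix length: 5

5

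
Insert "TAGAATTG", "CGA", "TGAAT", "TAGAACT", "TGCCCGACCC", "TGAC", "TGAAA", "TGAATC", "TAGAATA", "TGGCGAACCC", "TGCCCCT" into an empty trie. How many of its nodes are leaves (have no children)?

10

Leaves are exactly the stored words that no other stored word extends.
Those words: "CGA", "TAGAACT", "TAGAATA", "TAGAATTG", "TGAAA", "TGAATC", "TGAC", "TGCCCCT", "TGCCCGACCC", "TGGCGAACCC"
Leaf count: 10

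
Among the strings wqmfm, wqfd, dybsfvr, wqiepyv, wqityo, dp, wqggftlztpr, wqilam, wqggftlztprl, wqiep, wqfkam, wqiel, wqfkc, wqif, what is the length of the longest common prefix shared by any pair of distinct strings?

11

Look for the deepest trie node that still has at least two words in its subtree.
"wqggftlztpr" and "wqggftlztprl" agree on "wqggftlztpr" (11 characters) before diverging; nothing deeper is shared.
Longest shared-prefix length: 11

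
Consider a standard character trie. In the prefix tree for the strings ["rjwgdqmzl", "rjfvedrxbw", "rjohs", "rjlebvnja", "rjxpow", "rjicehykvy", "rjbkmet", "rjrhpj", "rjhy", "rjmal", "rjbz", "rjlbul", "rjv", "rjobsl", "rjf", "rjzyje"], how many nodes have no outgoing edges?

15

Leaves are exactly the stored words that no other stored word extends.
Those words: "rjbkmet", "rjbz", "rjfvedrxbw", "rjhy", "rjicehykvy", "rjlbul", "rjlebvnja", "rjmal", "rjobsl", "rjohs", "rjrhpj", "rjv", "rjwgdqmzl", "rjxpow", "rjzyje"
Leaf count: 15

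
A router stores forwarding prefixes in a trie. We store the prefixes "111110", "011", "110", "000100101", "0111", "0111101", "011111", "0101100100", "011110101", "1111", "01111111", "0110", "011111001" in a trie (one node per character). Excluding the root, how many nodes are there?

Trace insertions, counting only characters that open a new branch:
  "111110" → 6 new (1, 1, 1, 1, 1, 0)
  "011" → 3 new (0, 1, 1)
  "110" → prefix "11" already present; 1 new (0)
  "000100101" → prefix "0" already present; 8 new (0, 0, 1, 0, 0, 1, 0, 1)
  "0111" → prefix "011" already present; 1 new (1)
  "0111101" → prefix "0111" already present; 3 new (1, 0, 1)
  "011111" → prefix "01111" already present; 1 new (1)
  "0101100100" → prefix "01" already present; 8 new (0, 1, 1, 0, 0, 1, 0, 0)
  "011110101" → prefix "0111101" already present; 2 new (0, 1)
  "1111" → prefix "1111" already present; 0 new (none)
  "01111111" → prefix "011111" already present; 2 new (1, 1)
  "0110" → prefix "011" already present; 1 new (0)
  "011111001" → prefix "011111" already present; 3 new (0, 0, 1)
Total nodes = 6 + 3 + 1 + 8 + 1 + 3 + 1 + 8 + 2 + 0 + 2 + 1 + 3 = 39

39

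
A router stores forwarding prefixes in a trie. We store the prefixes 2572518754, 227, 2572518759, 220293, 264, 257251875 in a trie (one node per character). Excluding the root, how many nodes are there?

Count nodes per top-level branch (shared prefixes stored once):
  '2'-branch (220293, 227, 257251875, 2572518754, 2572518759, 264): 19 nodes
Sum: 19

19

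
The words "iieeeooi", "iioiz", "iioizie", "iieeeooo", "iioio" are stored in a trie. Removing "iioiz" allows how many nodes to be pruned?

0

After clearing the end-marker at "iioiz", prune upward until reaching a node still needed by another word.
Every node on "iioiz" is still needed (e.g. by "iioizie"), so nothing is freed.
Nodes removed: 0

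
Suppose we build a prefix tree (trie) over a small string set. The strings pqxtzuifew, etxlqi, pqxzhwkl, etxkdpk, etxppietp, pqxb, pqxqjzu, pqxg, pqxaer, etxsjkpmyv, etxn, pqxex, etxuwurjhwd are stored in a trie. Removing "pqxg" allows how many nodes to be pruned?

1

A node on "pqxg"'s path can go only if nothing else ends at it or branches off below it.
The suffix "g" (1 node) is used only by "pqxg"; the node for "pqx" still has the child "t", so pruning stops there.
Nodes removed: 1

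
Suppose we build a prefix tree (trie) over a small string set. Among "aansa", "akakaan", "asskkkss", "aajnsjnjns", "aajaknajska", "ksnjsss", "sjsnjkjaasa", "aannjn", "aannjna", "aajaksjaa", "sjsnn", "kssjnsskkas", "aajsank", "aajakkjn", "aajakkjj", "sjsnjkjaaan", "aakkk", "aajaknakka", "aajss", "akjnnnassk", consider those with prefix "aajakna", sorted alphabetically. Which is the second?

Filter for "aajakna…" and sort: "aajaknajska", "aajaknakka"
Position 2: aajaknakka

aajaknakka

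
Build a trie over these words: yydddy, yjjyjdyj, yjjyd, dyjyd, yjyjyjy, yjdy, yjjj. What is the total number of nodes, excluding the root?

Insert word by word; a character creates a node only if that edge doesn't already exist:
  "yydddy" → 6 new (y, y, d, d, d, y)
  "yjjyjdyj" → prefix "y" already present; 7 new (j, j, y, j, d, y, j)
  "yjjyd" → prefix "yjjy" already present; 1 new (d)
  "dyjyd" → 5 new (d, y, j, y, d)
  "yjyjyjy" → prefix "yj" already present; 5 new (y, j, y, j, y)
  "yjdy" → prefix "yj" already present; 2 new (d, y)
  "yjjj" → prefix "yjj" already present; 1 new (j)
Total nodes = 6 + 7 + 1 + 5 + 5 + 2 + 1 = 27

27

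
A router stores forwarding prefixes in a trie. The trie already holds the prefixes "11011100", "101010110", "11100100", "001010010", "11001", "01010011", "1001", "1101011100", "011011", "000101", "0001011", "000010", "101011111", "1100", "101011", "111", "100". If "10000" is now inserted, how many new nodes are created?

2

Walking "10000" from the root, the first 3 characters ("100") follow existing edges; "0" is the first miss.
So 5 − 3 = 2 new nodes.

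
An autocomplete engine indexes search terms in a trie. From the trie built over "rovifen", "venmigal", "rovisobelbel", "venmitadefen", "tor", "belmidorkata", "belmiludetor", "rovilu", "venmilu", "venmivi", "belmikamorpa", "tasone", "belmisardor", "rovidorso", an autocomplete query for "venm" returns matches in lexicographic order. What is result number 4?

Words with prefix "venm", in lexicographic order: "venmigal", "venmilu", "venmitadefen", "venmivi"
Position 4: venmivi

venmivi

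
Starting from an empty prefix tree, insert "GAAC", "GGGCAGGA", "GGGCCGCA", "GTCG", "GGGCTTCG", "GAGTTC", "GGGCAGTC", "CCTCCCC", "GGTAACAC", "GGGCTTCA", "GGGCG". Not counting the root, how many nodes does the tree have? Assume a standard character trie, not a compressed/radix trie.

43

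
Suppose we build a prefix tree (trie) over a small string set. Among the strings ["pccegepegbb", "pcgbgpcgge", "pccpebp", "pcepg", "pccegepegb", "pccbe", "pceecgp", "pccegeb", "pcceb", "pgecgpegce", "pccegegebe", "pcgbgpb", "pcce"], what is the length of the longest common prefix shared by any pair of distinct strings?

10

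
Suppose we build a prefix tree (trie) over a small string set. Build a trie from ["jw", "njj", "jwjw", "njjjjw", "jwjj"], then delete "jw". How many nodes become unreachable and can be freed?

A node on "jw"'s path can go only if nothing else ends at it or branches off below it.
Every node on "jw" is still needed (e.g. by "jwjw"), so nothing is freed.
Nodes removed: 0

0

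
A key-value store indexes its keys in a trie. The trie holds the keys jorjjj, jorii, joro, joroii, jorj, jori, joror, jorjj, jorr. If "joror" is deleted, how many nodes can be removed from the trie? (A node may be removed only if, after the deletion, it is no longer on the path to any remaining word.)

After clearing the end-marker at "joror", prune upward until reaching a node still needed by another word.
The suffix "r" (1 node) is used only by "joror"; the node for "joro" still has the child "i", so pruning stops there.
Nodes removed: 1

1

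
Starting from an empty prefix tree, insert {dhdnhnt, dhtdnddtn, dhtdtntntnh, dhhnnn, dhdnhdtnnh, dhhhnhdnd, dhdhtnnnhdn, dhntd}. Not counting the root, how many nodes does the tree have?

For each word, the new-node count is its length minus the longest prefix already in the trie:
  "dhdnhnt" → 7 new (d, h, d, n, h, n, t)
  "dhtdnddtn" → prefix "dh" already present; 7 new (t, d, n, d, d, t, n)
  "dhtdtntntnh" → prefix "dhtd" already present; 7 new (t, n, t, n, t, n, h)
  "dhhnnn" → prefix "dh" already present; 4 new (h, n, n, n)
  "dhdnhdtnnh" → prefix "dhdnh" already present; 5 new (d, t, n, n, h)
  "dhhhnhdnd" → prefix "dhh" already present; 6 new (h, n, h, d, n, d)
  "dhdhtnnnhdn" → prefix "dhd" already present; 8 new (h, t, n, n, n, h, d, n)
  "dhntd" → prefix "dh" already present; 3 new (n, t, d)
Total nodes = 7 + 7 + 7 + 4 + 5 + 6 + 8 + 3 = 47

47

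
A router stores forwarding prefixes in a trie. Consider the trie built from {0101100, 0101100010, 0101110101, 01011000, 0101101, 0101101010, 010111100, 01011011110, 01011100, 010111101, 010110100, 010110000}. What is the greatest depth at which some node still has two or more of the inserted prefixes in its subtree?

8

Equivalently: take the maximum, over all pairs, of their longest common prefix length.
"01011000" and "010110000" agree on "01011000" (8 characters) before diverging; nothing deeper is shared.
Longest shared-prefix length: 8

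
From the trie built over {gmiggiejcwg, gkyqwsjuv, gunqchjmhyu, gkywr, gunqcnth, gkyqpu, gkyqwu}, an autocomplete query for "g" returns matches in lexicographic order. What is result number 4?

gkywr

Words with prefix "g", in lexicographic order: "gkyqpu", "gkyqwsjuv", "gkyqwu", "gkywr", "gmiggiejcwg", "gunqchjmhyu", "gunqcnth"
The 4th is gkywr.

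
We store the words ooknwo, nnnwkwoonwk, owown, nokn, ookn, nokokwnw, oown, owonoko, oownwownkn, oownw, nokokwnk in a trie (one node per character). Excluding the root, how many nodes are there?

Trace insertions, counting only characters that open a new branch:
  "ooknwo" → 6 new (o, o, k, n, w, o)
  "nnnwkwoonwk" → 11 new (n, n, n, w, k, w, o, o, n, w, k)
  "owown" → prefix "o" already present; 4 new (w, o, w, n)
  "nokn" → prefix "n" already present; 3 new (o, k, n)
  "ookn" → prefix "ookn" already present; 0 new (none)
  "nokokwnw" → prefix "nok" already present; 5 new (o, k, w, n, w)
  "oown" → prefix "oo" already present; 2 new (w, n)
  "owonoko" → prefix "owo" already present; 4 new (n, o, k, o)
  "oownwownkn" → prefix "oown" already present; 6 new (w, o, w, n, k, n)
  "oownw" → prefix "oownw" already present; 0 new (none)
  "nokokwnk" → prefix "nokokwn" already present; 1 new (k)
Total nodes = 6 + 11 + 4 + 3 + 0 + 5 + 2 + 4 + 6 + 0 + 1 = 42

42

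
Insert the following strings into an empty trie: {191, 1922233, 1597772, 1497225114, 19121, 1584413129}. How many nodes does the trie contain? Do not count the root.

33

Insert word by word; a character creates a node only if that edge doesn't already exist:
  "191" → 3 new (1, 9, 1)
  "1922233" → prefix "19" already present; 5 new (2, 2, 2, 3, 3)
  "1597772" → prefix "1" already present; 6 new (5, 9, 7, 7, 7, 2)
  "1497225114" → prefix "1" already present; 9 new (4, 9, 7, 2, 2, 5, 1, 1, 4)
  "19121" → prefix "191" already present; 2 new (2, 1)
  "1584413129" → prefix "15" already present; 8 new (8, 4, 4, 1, 3, 1, 2, 9)
Total nodes = 3 + 5 + 6 + 9 + 2 + 8 = 33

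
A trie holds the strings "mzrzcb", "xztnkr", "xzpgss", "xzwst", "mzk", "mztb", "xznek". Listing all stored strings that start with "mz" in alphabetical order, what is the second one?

mzrzcb

DFS of the "mz" subtree visits, in order: "mzk", "mzrzcb", "mztb"
The 2nd is mzrzcb.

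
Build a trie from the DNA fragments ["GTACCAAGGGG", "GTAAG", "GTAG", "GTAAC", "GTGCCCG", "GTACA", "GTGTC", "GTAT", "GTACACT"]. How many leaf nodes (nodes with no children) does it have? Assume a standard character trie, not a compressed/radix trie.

8

A leaf is a node with no children — equivalently, the end of a word that is not a proper prefix of any other stored word.
Those words: "GTAAC", "GTAAG", "GTACACT", "GTACCAAGGGG", "GTAG", "GTAT", "GTGCCCG", "GTGTC"
Leaf count: 8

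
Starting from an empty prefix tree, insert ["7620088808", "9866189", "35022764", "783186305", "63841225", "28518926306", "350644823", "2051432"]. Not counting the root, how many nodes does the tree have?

64

Insert word by word; a character creates a node only if that edge doesn't already exist:
  "7620088808" → 10 new (7, 6, 2, 0, 0, 8, 8, 8, 0, 8)
  "9866189" → 7 new (9, 8, 6, 6, 1, 8, 9)
  "35022764" → 8 new (3, 5, 0, 2, 2, 7, 6, 4)
  "783186305" → prefix "7" already present; 8 new (8, 3, 1, 8, 6, 3, 0, 5)
  "63841225" → 8 new (6, 3, 8, 4, 1, 2, 2, 5)
  "28518926306" → 11 new (2, 8, 5, 1, 8, 9, 2, 6, 3, 0, 6)
  "350644823" → prefix "350" already present; 6 new (6, 4, 4, 8, 2, 3)
  "2051432" → prefix "2" already present; 6 new (0, 5, 1, 4, 3, 2)
Total nodes = 10 + 7 + 8 + 8 + 8 + 11 + 6 + 6 = 64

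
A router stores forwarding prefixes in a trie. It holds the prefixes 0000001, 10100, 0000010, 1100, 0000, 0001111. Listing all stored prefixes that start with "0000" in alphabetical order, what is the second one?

0000001

DFS of the "0000" subtree visits, in order: "0000", "0000001", "0000010"
The 2nd is 0000001.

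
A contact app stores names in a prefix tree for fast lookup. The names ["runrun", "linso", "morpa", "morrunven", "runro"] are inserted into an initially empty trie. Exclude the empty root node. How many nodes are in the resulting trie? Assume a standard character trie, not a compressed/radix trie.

23

For each word, the new-node count is its length minus the longest prefix already in the trie:
  "runrun" → 6 new (r, u, n, r, u, n)
  "linso" → 5 new (l, i, n, s, o)
  "morpa" → 5 new (m, o, r, p, a)
  "morrunven" → prefix "mor" already present; 6 new (r, u, n, v, e, n)
  "runro" → prefix "runr" already present; 1 new (o)
Total nodes = 6 + 5 + 5 + 6 + 1 = 23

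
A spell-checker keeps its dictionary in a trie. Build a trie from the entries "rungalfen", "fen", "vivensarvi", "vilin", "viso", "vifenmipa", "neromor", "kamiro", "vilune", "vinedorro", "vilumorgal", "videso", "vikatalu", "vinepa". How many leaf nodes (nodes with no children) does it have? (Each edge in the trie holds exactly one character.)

14

Leaves are exactly the stored words that no other stored word extends.
Those words: "fen", "kamiro", "neromor", "rungalfen", "videso", "vifenmipa", "vikatalu", "vilin", "vilumorgal", "vilune", "vinedorro", "vinepa", "viso", "vivensarvi"
Leaf count: 14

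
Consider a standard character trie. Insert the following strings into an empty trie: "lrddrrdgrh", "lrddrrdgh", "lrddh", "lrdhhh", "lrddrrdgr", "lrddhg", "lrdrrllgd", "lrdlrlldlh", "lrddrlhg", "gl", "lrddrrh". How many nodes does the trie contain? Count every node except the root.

35

For each word, the new-node count is its length minus the longest prefix already in the trie:
  "lrddrrdgrh" → 10 new (l, r, d, d, r, r, d, g, r, h)
  "lrddrrdgh" → prefix "lrddrrdg" already present; 1 new (h)
  "lrddh" → prefix "lrdd" already present; 1 new (h)
  "lrdhhh" → prefix "lrd" already present; 3 new (h, h, h)
  "lrddrrdgr" → prefix "lrddrrdgr" already present; 0 new (none)
  "lrddhg" → prefix "lrddh" already present; 1 new (g)
  "lrdrrllgd" → prefix "lrd" already present; 6 new (r, r, l, l, g, d)
  "lrdlrlldlh" → prefix "lrd" already present; 7 new (l, r, l, l, d, l, h)
  "lrddrlhg" → prefix "lrddr" already present; 3 new (l, h, g)
  "gl" → 2 new (g, l)
  "lrddrrh" → prefix "lrddrr" already present; 1 new (h)
Total nodes = 10 + 1 + 1 + 3 + 0 + 1 + 6 + 7 + 3 + 2 + 1 = 35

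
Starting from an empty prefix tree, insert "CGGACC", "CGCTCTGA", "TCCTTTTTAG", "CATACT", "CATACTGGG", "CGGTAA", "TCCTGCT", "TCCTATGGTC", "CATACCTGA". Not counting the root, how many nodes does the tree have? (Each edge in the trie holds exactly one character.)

46

Count nodes per top-level branch (shared prefixes stored once):
  'C'-branch (CATACCTGA, CATACT, CATACTGGG, CGCTCTGA, CGGACC, CGGTAA): 27 nodes
  'T'-branch (TCCTATGGTC, TCCTGCT, TCCTTTTTAG): 19 nodes
Sum: 46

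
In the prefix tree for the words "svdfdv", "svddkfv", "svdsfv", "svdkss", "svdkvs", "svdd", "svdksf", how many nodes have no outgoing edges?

Leaves are exactly the stored words that no other stored word extends.
Those words: "svddkfv", "svdfdv", "svdksf", "svdkss", "svdkvs", "svdsfv"
Leaf count: 6

6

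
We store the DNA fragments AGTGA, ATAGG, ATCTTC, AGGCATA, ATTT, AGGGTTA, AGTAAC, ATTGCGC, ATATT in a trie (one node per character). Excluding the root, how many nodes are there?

33

For each word, the new-node count is its length minus the longest prefix already in the trie:
  "AGTGA" → 5 new (A, G, T, G, A)
  "ATAGG" → prefix "A" already present; 4 new (T, A, G, G)
  "ATCTTC" → prefix "AT" already present; 4 new (C, T, T, C)
  "AGGCATA" → prefix "AG" already present; 5 new (G, C, A, T, A)
  "ATTT" → prefix "AT" already present; 2 new (T, T)
  "AGGGTTA" → prefix "AGG" already present; 4 new (G, T, T, A)
  "AGTAAC" → prefix "AGT" already present; 3 new (A, A, C)
  "ATTGCGC" → prefix "ATT" already present; 4 new (G, C, G, C)
  "ATATT" → prefix "ATA" already present; 2 new (T, T)
Total nodes = 5 + 4 + 4 + 5 + 2 + 4 + 3 + 4 + 2 = 33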